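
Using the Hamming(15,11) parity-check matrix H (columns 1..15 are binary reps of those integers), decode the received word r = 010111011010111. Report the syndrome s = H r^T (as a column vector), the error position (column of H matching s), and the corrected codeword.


s = (0, 0, 1, 1)^T, error position = 3, corrected codeword c = 011111011010111

Compute s = H r^T mod 2 one row at a time:
  s_1 = 1 + 1 + 0 + 1 + 0 + 1 + 1 + 1 = 6 ≡ 0 (mod 2).
  s_2 = 1 + 1 + 1 + 0 + 0 + 1 + 1 + 1 = 6 ≡ 0 (mod 2).
  s_3 = 1 + 0 + 1 + 0 + 0 + 1 + 1 + 1 = 5 ≡ 1 (mod 2).
  s_4 = 0 + 0 + 1 + 0 + 1 + 1 + 1 + 1 = 5 ≡ 1 (mod 2).
s = (0, 0, 1, 1)^T — this equals column 3 of H (binary 0011), so error is at position 3.
Correct: flip bit 3 of r = 010111011010111 to get c = 011111011010111.


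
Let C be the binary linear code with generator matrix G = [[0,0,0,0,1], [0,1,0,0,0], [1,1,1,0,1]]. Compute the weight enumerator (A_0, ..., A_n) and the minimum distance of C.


Weight distribution: A_0 = 1, A_1 = 2, A_2 = 2, A_3 = 2, A_4 = 1. Minimum distance d = 1.

Enumerate all 2^3 = 8 messages m ∈ F_2^3.
For each, compute codeword c = mG in F_2^5, then tally its weight.
  m = 000 → c = 00000, weight = 0.
  m = 100 → c = 00001, weight = 1.
  m = 010 → c = 01000, weight = 1.
  m = 110 → c = 01001, weight = 2.
  m = 001 → c = 11101, weight = 4.
  m = 101 → c = 11100, weight = 3.
  m = 011 → c = 10101, weight = 3.
  m = 111 → c = 10100, weight = 2.
Tally weights:
  weight 0: 1 codewords.
  weight 1: 2 codewords.
  weight 2: 2 codewords.
  weight 3: 2 codewords.
  weight 4: 1 codewords.
Minimum distance d = smallest w > 0 with A_w > 0 = 1.
Sanity: Σ A_w = 8 = 2^3 = 8 ✓.


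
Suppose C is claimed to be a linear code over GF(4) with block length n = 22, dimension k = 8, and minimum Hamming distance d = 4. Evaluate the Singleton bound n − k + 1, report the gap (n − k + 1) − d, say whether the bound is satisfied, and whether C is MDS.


Singleton RHS = n − k + 1 = 15, slack = 11, bound satisfied, not MDS.

Singleton bound: d ≤ n − k + 1.
Here n = 22, k = 8, so n − k + 1 = 15.
Given d = 4, check d ≤ 15: YES.
Slack = (n − k + 1) − d = 11.
The code is NOT MDS (slack = 11 > 0).
Description: the claimed parameters are [22, 8, 4]_4; such a code would be non-MDS.


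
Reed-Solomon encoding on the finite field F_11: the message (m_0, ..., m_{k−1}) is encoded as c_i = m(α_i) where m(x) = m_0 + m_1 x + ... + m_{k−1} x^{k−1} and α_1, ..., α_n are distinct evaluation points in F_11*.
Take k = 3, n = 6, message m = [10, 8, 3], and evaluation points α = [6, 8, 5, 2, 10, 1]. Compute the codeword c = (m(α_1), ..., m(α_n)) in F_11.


c = [1, 2, 4, 5, 5, 10]

Message polynomial: m(x) = 10 + 8·x + 3·x^2 (mod 11).
For each evaluation point α_i, compute m(α_i) mod 11:
  α_1 = 6: Horner steps 3 → 4 → 1, so m(6) = 1.
  α_2 = 8: Horner steps 3 → 10 → 2, so m(8) = 2.
  α_3 = 5: Horner steps 3 → 1 → 4, so m(5) = 4.
  α_4 = 2: Horner steps 3 → 3 → 5, so m(2) = 5.
  α_5 = 10: Horner steps 3 → 5 → 5, so m(10) = 5.
  α_6 = 1: Horner steps 3 → 0 → 10, so m(1) = 10.
Codeword c = [1, 2, 4, 5, 5, 10] ∈ F_11^6.


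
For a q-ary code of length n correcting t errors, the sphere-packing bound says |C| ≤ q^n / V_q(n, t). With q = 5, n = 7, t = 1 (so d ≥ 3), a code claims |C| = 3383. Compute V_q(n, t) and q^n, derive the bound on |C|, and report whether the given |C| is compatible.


V_q(n, t) = 29, q^n = 78125, Hamming bound = 2693, |C| = 3383 > bound (violated).

Step 1: Compute V_q(n, t) = Σ_{j=0}^1 C(n, j) (q−1)^j.
  j = 0: C(7,0)·(4)^0 = 1·1 = 1.
  j = 1: C(7,1)·(4)^1 = 7·4 = 28.
  V_q(n, t) = 1 + 28 = 29.
Step 2: q^n = 5^7 = 78125.
Step 3: Hamming bound ⌊q^n / V_q(n,t)⌋ = ⌊78125/29⌋ = 2693.
Step 4: Compare |C| = 3383 to 2693: violated.
The claimed |C| lies above the Hamming bound, so no 5-ary code of length 7 with d ≥ 3 can have 3383 codewords.


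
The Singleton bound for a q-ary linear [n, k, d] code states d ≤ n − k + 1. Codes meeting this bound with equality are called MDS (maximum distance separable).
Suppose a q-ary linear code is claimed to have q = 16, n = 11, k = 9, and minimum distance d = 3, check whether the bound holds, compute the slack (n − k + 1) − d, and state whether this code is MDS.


Singleton RHS = n − k + 1 = 3, slack = 0, bound satisfied, MDS.

Singleton bound: d ≤ n − k + 1.
Here n = 11, k = 9, so n − k + 1 = 3.
Given d = 3, check d ≤ 3: YES.
Slack = (n − k + 1) − d = 0.
The code is MDS (slack = 0).
Description: the claimed parameters are [11, 9, 3]_16; such a code would be MDS (meets Singleton bound).


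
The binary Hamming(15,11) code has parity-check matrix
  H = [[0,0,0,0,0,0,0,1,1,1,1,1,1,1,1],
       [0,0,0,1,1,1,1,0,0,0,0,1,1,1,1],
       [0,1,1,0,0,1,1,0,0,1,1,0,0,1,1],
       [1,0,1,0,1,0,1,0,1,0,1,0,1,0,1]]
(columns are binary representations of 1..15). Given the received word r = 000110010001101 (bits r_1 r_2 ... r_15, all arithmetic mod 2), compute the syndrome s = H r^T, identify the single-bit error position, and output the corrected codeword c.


s = (0, 1, 1, 1)^T, error position = 7, corrected codeword c = 000110110001101

Compute s = H r^T mod 2 one row at a time:
  s_1 = 1 + 0 + 0 + 0 + 1 + 1 + 0 + 1 = 4 ≡ 0 (mod 2).
  s_2 = 1 + 1 + 0 + 0 + 1 + 1 + 0 + 1 = 5 ≡ 1 (mod 2).
  s_3 = 0 + 0 + 0 + 0 + 0 + 0 + 0 + 1 = 1 ≡ 1 (mod 2).
  s_4 = 0 + 0 + 1 + 0 + 0 + 0 + 1 + 1 = 3 ≡ 1 (mod 2).
s = (0, 1, 1, 1)^T — this equals column 7 of H (binary 0111), so error is at position 7.
Correct: flip bit 7 of r = 000110010001101 to get c = 000110110001101.


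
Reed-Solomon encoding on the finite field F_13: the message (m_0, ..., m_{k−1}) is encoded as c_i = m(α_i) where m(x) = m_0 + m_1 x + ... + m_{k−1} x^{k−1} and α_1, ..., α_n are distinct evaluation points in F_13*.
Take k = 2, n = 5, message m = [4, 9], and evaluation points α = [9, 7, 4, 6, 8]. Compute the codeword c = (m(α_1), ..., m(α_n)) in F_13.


c = [7, 2, 1, 6, 11]

Message polynomial: m(x) = 4 + 9·x (mod 13).
For each evaluation point α_i, compute m(α_i) mod 13:
  α_1 = 9: Horner steps 9 → 7, so m(9) = 7.
  α_2 = 7: Horner steps 9 → 2, so m(7) = 2.
  α_3 = 4: Horner steps 9 → 1, so m(4) = 1.
  α_4 = 6: Horner steps 9 → 6, so m(6) = 6.
  α_5 = 8: Horner steps 9 → 11, so m(8) = 11.
Codeword c = [7, 2, 1, 6, 11] ∈ F_13^5.


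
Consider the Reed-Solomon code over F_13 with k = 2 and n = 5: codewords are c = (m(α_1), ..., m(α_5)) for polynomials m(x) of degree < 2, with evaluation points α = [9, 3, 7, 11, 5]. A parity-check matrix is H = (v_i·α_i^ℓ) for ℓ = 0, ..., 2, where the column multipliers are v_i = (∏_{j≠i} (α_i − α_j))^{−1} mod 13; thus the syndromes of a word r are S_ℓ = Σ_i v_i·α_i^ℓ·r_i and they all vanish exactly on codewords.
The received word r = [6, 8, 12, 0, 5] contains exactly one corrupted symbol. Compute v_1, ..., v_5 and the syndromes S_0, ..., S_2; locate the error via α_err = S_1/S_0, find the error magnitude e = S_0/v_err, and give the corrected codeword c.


S = (7, 8, 11), error at position 2, error magnitude e = 10, c = [6, 11, 12, 0, 5].

Step 1: column multipliers v_i = (∏_{j≠i}(α_i − α_j))^{−1} mod 13.
  i = 1 (α = 9): (9−3)(9−7)(9−11)(9−5) = 6·2·(−2)·4 = −96 ≡ 8, so v_1 = 8^{−1} = 5 (mod 13).
  i = 2 (α = 3): (3−9)(3−7)(3−11)(3−5) = (−6)·(−4)·(−8)·(−2) = 384 ≡ 7, so v_2 = 7^{−1} = 2 (mod 13).
  i = 3 (α = 7): (7−9)(7−3)(7−11)(7−5) = (−2)·4·(−4)·2 = 64 ≡ 12, so v_3 = 12^{−1} = 12 (mod 13).
  i = 4 (α = 11): (11−9)(11−3)(11−7)(11−5) = 2·8·4·6 = 384 ≡ 7, so v_4 = 7^{−1} = 2 (mod 13).
  i = 5 (α = 5): (5−9)(5−3)(5−7)(5−11) = (−4)·2·(−2)·(−6) = −96 ≡ 8, so v_5 = 8^{−1} = 5 (mod 13).
  v = [5, 2, 12, 2, 5].
Step 2: syndromes of r = [6, 8, 12, 0, 5] (all sums mod 13).
  S_0 = Σ v_i r_i = 5·6 + 2·8 + 12·12 + 2·0 + 5·5 = 215 ≡ 7.
  S_1 = Σ v_i α_i r_i = 5·9·6 + 2·3·8 + 12·7·12 + 2·11·0 + 5·5·5 = 1451 ≡ 8.
  α_i^2 mod 13 = [3, 9, 10, 4, 12].
  S_2 = Σ v_i α_i^2 r_i = 5·3·6 + 2·9·8 + 12·10·12 + 2·4·0 + 5·12·5 = 1974 ≡ 11.
  S = (7, 8, 11) ≠ 0, so r is not a codeword (an error is present).
Step 3: locate the error. For a single error e at position i, S_ℓ = v_i·e·α_i^ℓ, so α_err = S_1/S_0.
  S_0^{−1} = 7^{−1} = 2 (mod 13), so α_err = 8·2 = 16 ≡ 3 = α_2. Error position i = 2.
  Consistency check: S_2/S_1 = 11·5 = 55 ≡ 3 = α_err ✓ (single-error assumption holds).
Step 4: error magnitude e = S_0/v_2 = S_0·∏_{j≠2}(α_2 − α_j) = 7·7 = 49 ≡ 10 (mod 13).
Step 5: correct position 2: c_2 = r_2 − e = 8 − 10 ≡ 11 (mod 13). Hence c = [6, 11, 12, 0, 5].
  Check: interpolating c through the α_i gives m(x) = 7 + 10·x (degree < 2) with m(α_i) = c_i for every i, so c is indeed a codeword.


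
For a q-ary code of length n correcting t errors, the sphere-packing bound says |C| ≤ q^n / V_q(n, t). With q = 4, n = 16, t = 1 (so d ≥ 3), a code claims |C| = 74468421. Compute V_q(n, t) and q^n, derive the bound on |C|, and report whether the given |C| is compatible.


V_q(n, t) = 49, q^n = 4294967296, Hamming bound = 87652393, |C| = 74468421 ≤ bound (satisfied).

Step 1: Compute V_q(n, t) = Σ_{j=0}^1 C(n, j) (q−1)^j.
  j = 0: C(16,0)·(3)^0 = 1·1 = 1.
  j = 1: C(16,1)·(3)^1 = 16·3 = 48.
  V_q(n, t) = 1 + 48 = 49.
Step 2: q^n = 4^16 = 4294967296.
Step 3: Hamming bound ⌊q^n / V_q(n,t)⌋ = ⌊4294967296/49⌋ = 87652393.
Step 4: Compare |C| = 74468421 to 87652393: satisfied.
The claimed |C| lies below the Hamming bound.


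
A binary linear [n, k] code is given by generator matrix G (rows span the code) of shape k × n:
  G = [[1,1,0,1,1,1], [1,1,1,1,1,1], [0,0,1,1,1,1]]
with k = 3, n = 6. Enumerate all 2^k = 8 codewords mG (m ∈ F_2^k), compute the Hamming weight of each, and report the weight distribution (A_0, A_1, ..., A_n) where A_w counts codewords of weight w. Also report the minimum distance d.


Weight distribution: A_0 = 1, A_1 = 1, A_2 = 1, A_3 = 2, A_4 = 1, A_5 = 1, A_6 = 1. Minimum distance d = 1.

Enumerate all 2^3 = 8 messages m ∈ F_2^3.
For each, compute codeword c = mG in F_2^6, then tally its weight.
  m = 000 → c = 000000, weight = 0.
  m = 100 → c = 110111, weight = 5.
  m = 010 → c = 111111, weight = 6.
  m = 110 → c = 001000, weight = 1.
  m = 001 → c = 001111, weight = 4.
  m = 101 → c = 111000, weight = 3.
  m = 011 → c = 110000, weight = 2.
  m = 111 → c = 000111, weight = 3.
Tally weights:
  weight 0: 1 codewords.
  weight 1: 1 codewords.
  weight 2: 1 codewords.
  weight 3: 2 codewords.
  weight 4: 1 codewords.
  weight 5: 1 codewords.
  weight 6: 1 codewords.
Minimum distance d = smallest w > 0 with A_w > 0 = 1.
Sanity: Σ A_w = 8 = 2^3 = 8 ✓.


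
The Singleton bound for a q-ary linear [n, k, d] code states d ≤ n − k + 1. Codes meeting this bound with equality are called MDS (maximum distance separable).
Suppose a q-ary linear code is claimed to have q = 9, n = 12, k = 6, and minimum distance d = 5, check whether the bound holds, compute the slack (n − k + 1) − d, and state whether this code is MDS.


Singleton RHS = n − k + 1 = 7, slack = 2, bound satisfied, not MDS.

Singleton bound: d ≤ n − k + 1.
Here n = 12, k = 6, so n − k + 1 = 7.
Given d = 5, check d ≤ 7: YES.
Slack = (n − k + 1) − d = 2.
The code is NOT MDS (slack = 2 > 0).
Description: the claimed parameters are [12, 6, 5]_9; such a code would be non-MDS.


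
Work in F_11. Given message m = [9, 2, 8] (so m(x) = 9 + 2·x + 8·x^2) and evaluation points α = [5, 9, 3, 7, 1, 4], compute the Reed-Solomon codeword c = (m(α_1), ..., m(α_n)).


c = [10, 4, 10, 8, 8, 2]

Message polynomial: m(x) = 9 + 2·x + 8·x^2 (mod 11).
For each evaluation point α_i, compute m(α_i) mod 11:
  α_1 = 5: Horner steps 8 → 9 → 10, so m(5) = 10.
  α_2 = 9: Horner steps 8 → 8 → 4, so m(9) = 4.
  α_3 = 3: Horner steps 8 → 4 → 10, so m(3) = 10.
  α_4 = 7: Horner steps 8 → 3 → 8, so m(7) = 8.
  α_5 = 1: Horner steps 8 → 10 → 8, so m(1) = 8.
  α_6 = 4: Horner steps 8 → 1 → 2, so m(4) = 2.
Codeword c = [10, 4, 10, 8, 8, 2] ∈ F_11^6.


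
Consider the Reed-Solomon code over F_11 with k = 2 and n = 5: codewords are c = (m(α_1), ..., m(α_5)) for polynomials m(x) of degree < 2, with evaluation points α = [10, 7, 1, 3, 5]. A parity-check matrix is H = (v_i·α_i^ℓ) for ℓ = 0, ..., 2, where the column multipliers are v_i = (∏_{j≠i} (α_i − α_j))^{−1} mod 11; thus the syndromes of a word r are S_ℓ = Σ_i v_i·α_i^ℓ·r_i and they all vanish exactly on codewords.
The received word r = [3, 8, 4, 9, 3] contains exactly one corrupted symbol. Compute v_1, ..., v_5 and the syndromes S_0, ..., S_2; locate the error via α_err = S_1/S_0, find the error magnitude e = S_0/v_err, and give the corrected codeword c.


S = (7, 4, 7), error at position 1, error magnitude e = 4, c = [10, 8, 4, 9, 3].

Step 1: column multipliers v_i = (∏_{j≠i}(α_i − α_j))^{−1} mod 11.
  i = 1 (α = 10): (10−7)(10−1)(10−3)(10−5) = 3·9·7·5 = 945 ≡ 10, so v_1 = 10^{−1} = 10 (mod 11).
  i = 2 (α = 7): (7−10)(7−1)(7−3)(7−5) = (−3)·6·4·2 = −144 ≡ 10, so v_2 = 10^{−1} = 10 (mod 11).
  i = 3 (α = 1): (1−10)(1−7)(1−3)(1−5) = (−9)·(−6)·(−2)·(−4) = 432 ≡ 3, so v_3 = 3^{−1} = 4 (mod 11).
  i = 4 (α = 3): (3−10)(3−7)(3−1)(3−5) = (−7)·(−4)·2·(−2) = −112 ≡ 9, so v_4 = 9^{−1} = 5 (mod 11).
  i = 5 (α = 5): (5−10)(5−7)(5−1)(5−3) = (−5)·(−2)·4·2 = 80 ≡ 3, so v_5 = 3^{−1} = 4 (mod 11).
  v = [10, 10, 4, 5, 4].
Step 2: syndromes of r = [3, 8, 4, 9, 3] (all sums mod 11).
  S_0 = Σ v_i r_i = 10·3 + 10·8 + 4·4 + 5·9 + 4·3 = 183 ≡ 7.
  S_1 = Σ v_i α_i r_i = 10·10·3 + 10·7·8 + 4·1·4 + 5·3·9 + 4·5·3 = 1071 ≡ 4.
  α_i^2 mod 11 = [1, 5, 1, 9, 3].
  S_2 = Σ v_i α_i^2 r_i = 10·1·3 + 10·5·8 + 4·1·4 + 5·9·9 + 4·3·3 = 887 ≡ 7.
  S = (7, 4, 7) ≠ 0, so r is not a codeword (an error is present).
Step 3: locate the error. For a single error e at position i, S_ℓ = v_i·e·α_i^ℓ, so α_err = S_1/S_0.
  S_0^{−1} = 7^{−1} = 8 (mod 11), so α_err = 4·8 = 32 ≡ 10 = α_1. Error position i = 1.
  Consistency check: S_2/S_1 = 7·3 = 21 ≡ 10 = α_err ✓ (single-error assumption holds).
Step 4: error magnitude e = S_0/v_1 = S_0·∏_{j≠1}(α_1 − α_j) = 7·10 = 70 ≡ 4 (mod 11).
Step 5: correct position 1: c_1 = r_1 − e = 3 − 4 ≡ 10 (mod 11). Hence c = [10, 8, 4, 9, 3].
  Check: interpolating c through the α_i gives m(x) = 7 + 8·x (degree < 2) with m(α_i) = c_i for every i, so c is indeed a codeword.


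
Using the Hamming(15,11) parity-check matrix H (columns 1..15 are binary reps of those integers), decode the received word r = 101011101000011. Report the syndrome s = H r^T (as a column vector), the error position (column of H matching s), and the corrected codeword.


s = (1, 1, 1, 0)^T, error position = 14, corrected codeword c = 101011101000001

Compute s = H r^T mod 2 one row at a time:
  s_1 = 0 + 1 + 0 + 0 + 0 + 0 + 1 + 1 = 3 ≡ 1 (mod 2).
  s_2 = 0 + 1 + 1 + 1 + 0 + 0 + 1 + 1 = 5 ≡ 1 (mod 2).
  s_3 = 0 + 1 + 1 + 1 + 0 + 0 + 1 + 1 = 5 ≡ 1 (mod 2).
  s_4 = 1 + 1 + 1 + 1 + 1 + 0 + 0 + 1 = 6 ≡ 0 (mod 2).
s = (1, 1, 1, 0)^T — this equals column 14 of H (binary 1110), so error is at position 14.
Correct: flip bit 14 of r = 101011101000011 to get c = 101011101000001.


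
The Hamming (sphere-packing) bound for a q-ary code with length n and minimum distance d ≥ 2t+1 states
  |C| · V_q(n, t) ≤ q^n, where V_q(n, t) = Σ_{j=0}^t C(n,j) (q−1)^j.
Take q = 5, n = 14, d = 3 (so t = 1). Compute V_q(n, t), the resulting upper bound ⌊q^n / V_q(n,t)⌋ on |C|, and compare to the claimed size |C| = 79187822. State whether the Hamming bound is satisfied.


V_q(n, t) = 57, q^n = 6103515625, Hamming bound = 107079221, |C| = 79187822 ≤ bound (satisfied).

Step 1: Compute V_q(n, t) = Σ_{j=0}^1 C(n, j) (q−1)^j.
  j = 0: C(14,0)·(4)^0 = 1·1 = 1.
  j = 1: C(14,1)·(4)^1 = 14·4 = 56.
  V_q(n, t) = 1 + 56 = 57.
Step 2: q^n = 5^14 = 6103515625.
Step 3: Hamming bound ⌊q^n / V_q(n,t)⌋ = ⌊6103515625/57⌋ = 107079221.
Step 4: Compare |C| = 79187822 to 107079221: satisfied.
The claimed |C| lies below the Hamming bound.


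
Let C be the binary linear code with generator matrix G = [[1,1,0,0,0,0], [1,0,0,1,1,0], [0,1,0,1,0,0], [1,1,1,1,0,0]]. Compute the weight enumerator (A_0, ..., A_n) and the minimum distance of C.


Weight distribution: A_0 = 1, A_1 = 1, A_2 = 6, A_3 = 6, A_4 = 1, A_5 = 1. Minimum distance d = 1.

Enumerate all 2^4 = 16 messages m ∈ F_2^4.
For each, compute codeword c = mG in F_2^6, then tally its weight.
  m = 0000 → c = 000000, weight = 0.
  m = 1000 → c = 110000, weight = 2.
  m = 0100 → c = 100110, weight = 3.
  m = 1100 → c = 010110, weight = 3.
  m = 0010 → c = 010100, weight = 2.
  m = 1010 → c = 100100, weight = 2.
  m = 0110 → c = 110010, weight = 3.
  m = 1110 → c = 000010, weight = 1.
  m = 0001 → c = 111100, weight = 4.
  m = 1001 → c = 001100, weight = 2.
  m = 0101 → c = 011010, weight = 3.
  m = 1101 → c = 101010, weight = 3.
  m = 0011 → c = 101000, weight = 2.
  m = 1011 → c = 011000, weight = 2.
  m = 0111 → c = 001110, weight = 3.
  m = 1111 → c = 111110, weight = 5.
Tally weights:
  weight 0: 1 codewords.
  weight 1: 1 codewords.
  weight 2: 6 codewords.
  weight 3: 6 codewords.
  weight 4: 1 codewords.
  weight 5: 1 codewords.
Minimum distance d = smallest w > 0 with A_w > 0 = 1.
Sanity: Σ A_w = 16 = 2^4 = 16 ✓.


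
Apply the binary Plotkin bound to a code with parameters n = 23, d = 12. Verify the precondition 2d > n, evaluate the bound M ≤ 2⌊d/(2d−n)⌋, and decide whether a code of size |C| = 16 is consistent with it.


Plotkin bound M ≤ 24; given |C| = 16 ≤ bound (satisfied).

Check applicability: 2d = 24, n = 23.
2d − n = 1 > 0, so Plotkin applies.
Compute d/(2d−n) = 12/1 ≈ 12.0000.
⌊d/(2d−n)⌋ = 12.
Plotkin bound: M ≤ 2·12 = 24.
Given |C| = 16, check: satisfied.
This |C| is below the Plotkin bound.


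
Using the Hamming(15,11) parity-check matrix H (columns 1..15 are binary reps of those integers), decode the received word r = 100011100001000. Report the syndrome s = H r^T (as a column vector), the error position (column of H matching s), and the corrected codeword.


s = (1, 0, 0, 1)^T, error position = 9, corrected codeword c = 100011101001000

Compute s = H r^T mod 2 one row at a time:
  s_1 = 0 + 0 + 0 + 0 + 1 + 0 + 0 + 0 = 1 ≡ 1 (mod 2).
  s_2 = 0 + 1 + 1 + 1 + 1 + 0 + 0 + 0 = 4 ≡ 0 (mod 2).
  s_3 = 0 + 0 + 1 + 1 + 0 + 0 + 0 + 0 = 2 ≡ 0 (mod 2).
  s_4 = 1 + 0 + 1 + 1 + 0 + 0 + 0 + 0 = 3 ≡ 1 (mod 2).
s = (1, 0, 0, 1)^T — this equals column 9 of H (binary 1001), so error is at position 9.
Correct: flip bit 9 of r = 100011100001000 to get c = 100011101001000.


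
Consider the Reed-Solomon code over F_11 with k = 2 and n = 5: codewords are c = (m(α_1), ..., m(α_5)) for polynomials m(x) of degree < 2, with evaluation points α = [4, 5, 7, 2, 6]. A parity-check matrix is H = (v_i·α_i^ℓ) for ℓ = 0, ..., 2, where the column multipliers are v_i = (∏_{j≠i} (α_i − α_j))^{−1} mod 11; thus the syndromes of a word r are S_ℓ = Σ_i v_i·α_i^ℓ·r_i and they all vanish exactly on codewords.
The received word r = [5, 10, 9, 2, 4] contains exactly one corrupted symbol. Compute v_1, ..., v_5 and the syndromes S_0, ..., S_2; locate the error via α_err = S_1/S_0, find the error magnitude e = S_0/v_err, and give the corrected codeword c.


S = (4, 8, 5), error at position 4, error magnitude e = 7, c = [5, 10, 9, 6, 4].

Step 1: column multipliers v_i = (∏_{j≠i}(α_i − α_j))^{−1} mod 11.
  i = 1 (α = 4): (4−5)(4−7)(4−2)(4−6) = (−1)·(−3)·2·(−2) = −12 ≡ 10, so v_1 = 10^{−1} = 10 (mod 11).
  i = 2 (α = 5): (5−4)(5−7)(5−2)(5−6) = 1·(−2)·3·(−1) = 6 ≡ 6, so v_2 = 6^{−1} = 2 (mod 11).
  i = 3 (α = 7): (7−4)(7−5)(7−2)(7−6) = 3·2·5·1 = 30 ≡ 8, so v_3 = 8^{−1} = 7 (mod 11).
  i = 4 (α = 2): (2−4)(2−5)(2−7)(2−6) = (−2)·(−3)·(−5)·(−4) = 120 ≡ 10, so v_4 = 10^{−1} = 10 (mod 11).
  i = 5 (α = 6): (6−4)(6−5)(6−7)(6−2) = 2·1·(−1)·4 = −8 ≡ 3, so v_5 = 3^{−1} = 4 (mod 11).
  v = [10, 2, 7, 10, 4].
Step 2: syndromes of r = [5, 10, 9, 2, 4] (all sums mod 11).
  S_0 = Σ v_i r_i = 10·5 + 2·10 + 7·9 + 10·2 + 4·4 = 169 ≡ 4.
  S_1 = Σ v_i α_i r_i = 10·4·5 + 2·5·10 + 7·7·9 + 10·2·2 + 4·6·4 = 877 ≡ 8.
  α_i^2 mod 11 = [5, 3, 5, 4, 3].
  S_2 = Σ v_i α_i^2 r_i = 10·5·5 + 2·3·10 + 7·5·9 + 10·4·2 + 4·3·4 = 753 ≡ 5.
  S = (4, 8, 5) ≠ 0, so r is not a codeword (an error is present).
Step 3: locate the error. For a single error e at position i, S_ℓ = v_i·e·α_i^ℓ, so α_err = S_1/S_0.
  S_0^{−1} = 4^{−1} = 3 (mod 11), so α_err = 8·3 = 24 ≡ 2 = α_4. Error position i = 4.
  Consistency check: S_2/S_1 = 5·7 = 35 ≡ 2 = α_err ✓ (single-error assumption holds).
Step 4: error magnitude e = S_0/v_4 = S_0·∏_{j≠4}(α_4 − α_j) = 4·10 = 40 ≡ 7 (mod 11).
Step 5: correct position 4: c_4 = r_4 − e = 2 − 7 ≡ 6 (mod 11). Hence c = [5, 10, 9, 6, 4].
  Check: interpolating c through the α_i gives m(x) = 7 + 5·x (degree < 2) with m(α_i) = c_i for every i, so c is indeed a codeword.


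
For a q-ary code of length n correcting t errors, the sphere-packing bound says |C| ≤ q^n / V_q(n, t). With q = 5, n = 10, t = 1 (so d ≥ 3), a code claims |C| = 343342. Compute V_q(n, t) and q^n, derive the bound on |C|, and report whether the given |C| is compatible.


V_q(n, t) = 41, q^n = 9765625, Hamming bound = 238185, |C| = 343342 > bound (violated).

Step 1: Compute V_q(n, t) = Σ_{j=0}^1 C(n, j) (q−1)^j.
  j = 0: C(10,0)·(4)^0 = 1·1 = 1.
  j = 1: C(10,1)·(4)^1 = 10·4 = 40.
  V_q(n, t) = 1 + 40 = 41.
Step 2: q^n = 5^10 = 9765625.
Step 3: Hamming bound ⌊q^n / V_q(n,t)⌋ = ⌊9765625/41⌋ = 238185.
Step 4: Compare |C| = 343342 to 238185: violated.
The claimed |C| lies above the Hamming bound, so no 5-ary code of length 10 with d ≥ 3 can have 343342 codewords.


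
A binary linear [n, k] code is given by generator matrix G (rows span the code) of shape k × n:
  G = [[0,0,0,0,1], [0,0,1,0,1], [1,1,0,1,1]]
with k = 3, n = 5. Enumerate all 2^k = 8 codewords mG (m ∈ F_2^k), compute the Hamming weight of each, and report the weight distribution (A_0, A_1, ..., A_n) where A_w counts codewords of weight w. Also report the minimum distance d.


Weight distribution: A_0 = 1, A_1 = 2, A_2 = 1, A_3 = 1, A_4 = 2, A_5 = 1. Minimum distance d = 1.

Enumerate all 2^3 = 8 messages m ∈ F_2^3.
For each, compute codeword c = mG in F_2^5, then tally its weight.
  m = 000 → c = 00000, weight = 0.
  m = 100 → c = 00001, weight = 1.
  m = 010 → c = 00101, weight = 2.
  m = 110 → c = 00100, weight = 1.
  m = 001 → c = 11011, weight = 4.
  m = 101 → c = 11010, weight = 3.
  m = 011 → c = 11110, weight = 4.
  m = 111 → c = 11111, weight = 5.
Tally weights:
  weight 0: 1 codewords.
  weight 1: 2 codewords.
  weight 2: 1 codewords.
  weight 3: 1 codewords.
  weight 4: 2 codewords.
  weight 5: 1 codewords.
Minimum distance d = smallest w > 0 with A_w > 0 = 1.
Sanity: Σ A_w = 8 = 2^3 = 8 ✓.


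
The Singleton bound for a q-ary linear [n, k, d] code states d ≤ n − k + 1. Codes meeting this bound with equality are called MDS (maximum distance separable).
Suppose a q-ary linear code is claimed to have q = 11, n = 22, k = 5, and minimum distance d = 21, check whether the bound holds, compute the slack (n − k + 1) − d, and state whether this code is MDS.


Singleton RHS = n − k + 1 = 18, slack = -3, bound violated (no such code; not MDS).

Singleton bound: d ≤ n − k + 1.
Here n = 22, k = 5, so n − k + 1 = 18.
Given d = 21, check d ≤ 18: NO.
Slack = (n − k + 1) − d = -3.
The slack is negative: d = 21 exceeds n − k + 1 = 18 by 3, so the Singleton bound is violated and no linear [22, 5, 21]_11 code can exist. In particular it is not MDS (MDS requires d = n − k + 1 exactly).
Description: the claimed parameters are [22, 5, 21]_11; such a code would be impossible (violates the Singleton bound).


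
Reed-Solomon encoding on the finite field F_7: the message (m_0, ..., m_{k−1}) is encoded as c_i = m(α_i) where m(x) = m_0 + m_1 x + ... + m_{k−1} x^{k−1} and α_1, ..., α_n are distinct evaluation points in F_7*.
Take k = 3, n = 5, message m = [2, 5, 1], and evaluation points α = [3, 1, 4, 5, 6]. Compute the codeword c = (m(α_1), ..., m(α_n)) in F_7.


c = [5, 1, 3, 3, 5]

Message polynomial: m(x) = 2 + 5·x + 1·x^2 (mod 7).
For each evaluation point α_i, compute m(α_i) mod 7:
  α_1 = 3: Horner steps 1 → 1 → 5, so m(3) = 5.
  α_2 = 1: Horner steps 1 → 6 → 1, so m(1) = 1.
  α_3 = 4: Horner steps 1 → 2 → 3, so m(4) = 3.
  α_4 = 5: Horner steps 1 → 3 → 3, so m(5) = 3.
  α_5 = 6: Horner steps 1 → 4 → 5, so m(6) = 5.
Codeword c = [5, 1, 3, 3, 5] ∈ F_7^5.


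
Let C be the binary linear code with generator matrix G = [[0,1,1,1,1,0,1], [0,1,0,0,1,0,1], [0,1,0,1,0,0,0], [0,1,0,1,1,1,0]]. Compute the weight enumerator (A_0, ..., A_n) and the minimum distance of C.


Weight distribution: A_0 = 1, A_2 = 4, A_3 = 6, A_4 = 3, A_5 = 2. Minimum distance d = 2.

Enumerate all 2^4 = 16 messages m ∈ F_2^4.
For each, compute codeword c = mG in F_2^7, then tally its weight.
  m = 0000 → c = 0000000, weight = 0.
  m = 1000 → c = 0111101, weight = 5.
  m = 0100 → c = 0100101, weight = 3.
  m = 1100 → c = 0011000, weight = 2.
  m = 0010 → c = 0101000, weight = 2.
  m = 1010 → c = 0010101, weight = 3.
  m = 0110 → c = 0001101, weight = 3.
  m = 1110 → c = 0110000, weight = 2.
  m = 0001 → c = 0101110, weight = 4.
  m = 1001 → c = 0010011, weight = 3.
  m = 0101 → c = 0001011, weight = 3.
  m = 1101 → c = 0110110, weight = 4.
  m = 0011 → c = 0000110, weight = 2.
  m = 1011 → c = 0111011, weight = 5.
  m = 0111 → c = 0100011, weight = 3.
  m = 1111 → c = 0011110, weight = 4.
Tally weights:
  weight 0: 1 codewords.
  weight 2: 4 codewords.
  weight 3: 6 codewords.
  weight 4: 3 codewords.
  weight 5: 2 codewords.
Minimum distance d = smallest w > 0 with A_w > 0 = 2.
Sanity: Σ A_w = 16 = 2^4 = 16 ✓.


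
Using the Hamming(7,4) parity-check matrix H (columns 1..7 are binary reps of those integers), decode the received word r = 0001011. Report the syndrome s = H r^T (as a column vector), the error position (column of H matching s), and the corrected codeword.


s = (1, 0, 1)^T, error position = 5, corrected codeword c = 0001111

Compute s = H r^T mod 2 one row at a time:
  s_1 = 1 + 0 + 1 + 1 = 3 ≡ 1 (mod 2).
  s_2 = 0 + 0 + 1 + 1 = 2 ≡ 0 (mod 2).
  s_3 = 0 + 0 + 0 + 1 = 1 ≡ 1 (mod 2).
s = (1, 0, 1)^T — this equals column 5 of H (binary 101), so error is at position 5.
Correct: flip bit 5 of r = 0001011 to get c = 0001111.


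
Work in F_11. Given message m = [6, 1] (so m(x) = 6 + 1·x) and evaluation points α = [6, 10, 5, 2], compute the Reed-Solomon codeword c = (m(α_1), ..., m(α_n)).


c = [1, 5, 0, 8]

Message polynomial: m(x) = 6 + 1·x (mod 11).
For each evaluation point α_i, compute m(α_i) mod 11:
  α_1 = 6: Horner steps 1 → 1, so m(6) = 1.
  α_2 = 10: Horner steps 1 → 5, so m(10) = 5.
  α_3 = 5: Horner steps 1 → 0, so m(5) = 0.
  α_4 = 2: Horner steps 1 → 8, so m(2) = 8.
Codeword c = [1, 5, 0, 8] ∈ F_11^4.


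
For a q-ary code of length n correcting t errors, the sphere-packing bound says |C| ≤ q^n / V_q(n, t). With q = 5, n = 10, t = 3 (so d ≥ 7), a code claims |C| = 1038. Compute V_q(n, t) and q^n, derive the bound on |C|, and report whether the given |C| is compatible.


V_q(n, t) = 8441, q^n = 9765625, Hamming bound = 1156, |C| = 1038 ≤ bound (satisfied).

Step 1: Compute V_q(n, t) = Σ_{j=0}^3 C(n, j) (q−1)^j.
  j = 0: C(10,0)·(4)^0 = 1·1 = 1.
  j = 1: C(10,1)·(4)^1 = 10·4 = 40.
  j = 2: C(10,2)·(4)^2 = 45·16 = 720.
  j = 3: C(10,3)·(4)^3 = 120·64 = 7680.
  V_q(n, t) = 1 + 40 + 720 + 7680 = 8441.
Step 2: q^n = 5^10 = 9765625.
Step 3: Hamming bound ⌊q^n / V_q(n,t)⌋ = ⌊9765625/8441⌋ = 1156.
Step 4: Compare |C| = 1038 to 1156: satisfied.
The claimed |C| lies below the Hamming bound.


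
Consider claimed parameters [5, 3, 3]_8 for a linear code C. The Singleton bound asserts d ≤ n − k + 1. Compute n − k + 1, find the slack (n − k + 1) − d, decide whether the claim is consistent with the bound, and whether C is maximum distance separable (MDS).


Singleton RHS = n − k + 1 = 3, slack = 0, bound satisfied, MDS.

Singleton bound: d ≤ n − k + 1.
Here n = 5, k = 3, so n − k + 1 = 3.
Given d = 3, check d ≤ 3: YES.
Slack = (n − k + 1) − d = 0.
The code is MDS (slack = 0).
Description: the claimed parameters are [5, 3, 3]_8; such a code would be MDS (meets Singleton bound).


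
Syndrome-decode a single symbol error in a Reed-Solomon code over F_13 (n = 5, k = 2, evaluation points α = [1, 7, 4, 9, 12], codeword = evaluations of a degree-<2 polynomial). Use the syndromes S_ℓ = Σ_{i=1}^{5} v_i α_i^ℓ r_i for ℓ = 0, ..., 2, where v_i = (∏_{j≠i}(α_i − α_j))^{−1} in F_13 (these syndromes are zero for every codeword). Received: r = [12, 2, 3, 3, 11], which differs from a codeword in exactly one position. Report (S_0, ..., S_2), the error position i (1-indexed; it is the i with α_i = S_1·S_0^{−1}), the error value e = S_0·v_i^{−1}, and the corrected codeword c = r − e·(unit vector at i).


S = (12, 9, 10), error at position 3, error magnitude e = 9, c = [12, 2, 7, 3, 11].

Step 1: column multipliers v_i = (∏_{j≠i}(α_i − α_j))^{−1} mod 13.
  i = 1 (α = 1): (1−7)(1−4)(1−9)(1−12) = (−6)·(−3)·(−8)·(−11) = 1584 ≡ 11, so v_1 = 11^{−1} = 6 (mod 13).
  i = 2 (α = 7): (7−1)(7−4)(7−9)(7−12) = 6·3·(−2)·(−5) = 180 ≡ 11, so v_2 = 11^{−1} = 6 (mod 13).
  i = 3 (α = 4): (4−1)(4−7)(4−9)(4−12) = 3·(−3)·(−5)·(−8) = −360 ≡ 4, so v_3 = 4^{−1} = 10 (mod 13).
  i = 4 (α = 9): (9−1)(9−7)(9−4)(9−12) = 8·2·5·(−3) = −240 ≡ 7, so v_4 = 7^{−1} = 2 (mod 13).
  i = 5 (α = 12): (12−1)(12−7)(12−4)(12−9) = 11·5·8·3 = 1320 ≡ 7, so v_5 = 7^{−1} = 2 (mod 13).
  v = [6, 6, 10, 2, 2].
Step 2: syndromes of r = [12, 2, 3, 3, 11] (all sums mod 13).
  S_0 = Σ v_i r_i = 6·12 + 6·2 + 10·3 + 2·3 + 2·11 = 142 ≡ 12.
  S_1 = Σ v_i α_i r_i = 6·1·12 + 6·7·2 + 10·4·3 + 2·9·3 + 2·12·11 = 594 ≡ 9.
  α_i^2 mod 13 = [1, 10, 3, 3, 1].
  S_2 = Σ v_i α_i^2 r_i = 6·1·12 + 6·10·2 + 10·3·3 + 2·3·3 + 2·1·11 = 322 ≡ 10.
  S = (12, 9, 10) ≠ 0, so r is not a codeword (an error is present).
Step 3: locate the error. For a single error e at position i, S_ℓ = v_i·e·α_i^ℓ, so α_err = S_1/S_0.
  S_0^{−1} = 12^{−1} = 12 (mod 13), so α_err = 9·12 = 108 ≡ 4 = α_3. Error position i = 3.
  Consistency check: S_2/S_1 = 10·3 = 30 ≡ 4 = α_err ✓ (single-error assumption holds).
Step 4: error magnitude e = S_0/v_3 = S_0·∏_{j≠3}(α_3 − α_j) = 12·4 = 48 ≡ 9 (mod 13).
Step 5: correct position 3: c_3 = r_3 − e = 3 − 9 ≡ 7 (mod 13). Hence c = [12, 2, 7, 3, 11].
  Check: interpolating c through the α_i gives m(x) = 5 + 7·x (degree < 2) with m(α_i) = c_i for every i, so c is indeed a codeword.


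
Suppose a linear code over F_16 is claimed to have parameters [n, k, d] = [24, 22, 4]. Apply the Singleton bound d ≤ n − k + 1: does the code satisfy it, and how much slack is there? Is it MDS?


Singleton RHS = n − k + 1 = 3, slack = -1, bound violated (no such code; not MDS).

Singleton bound: d ≤ n − k + 1.
Here n = 24, k = 22, so n − k + 1 = 3.
Given d = 4, check d ≤ 3: NO.
Slack = (n − k + 1) − d = -1.
The slack is negative: d = 4 exceeds n − k + 1 = 3 by 1, so the Singleton bound is violated and no linear [24, 22, 4]_16 code can exist. In particular it is not MDS (MDS requires d = n − k + 1 exactly).
Description: the claimed parameters are [24, 22, 4]_16; such a code would be impossible (violates the Singleton bound).


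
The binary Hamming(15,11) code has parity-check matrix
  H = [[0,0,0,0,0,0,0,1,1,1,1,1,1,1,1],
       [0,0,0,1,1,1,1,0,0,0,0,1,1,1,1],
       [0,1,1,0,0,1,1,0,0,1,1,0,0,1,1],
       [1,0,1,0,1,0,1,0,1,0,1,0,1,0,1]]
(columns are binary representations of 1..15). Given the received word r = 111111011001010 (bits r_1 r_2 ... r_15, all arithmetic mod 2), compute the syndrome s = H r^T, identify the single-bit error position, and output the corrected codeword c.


s = (0, 1, 0, 0)^T, error position = 4, corrected codeword c = 111011011001010

Compute s = H r^T mod 2 one row at a time:
  s_1 = 1 + 1 + 0 + 0 + 1 + 0 + 1 + 0 = 4 ≡ 0 (mod 2).
  s_2 = 1 + 1 + 1 + 0 + 1 + 0 + 1 + 0 = 5 ≡ 1 (mod 2).
  s_3 = 1 + 1 + 1 + 0 + 0 + 0 + 1 + 0 = 4 ≡ 0 (mod 2).
  s_4 = 1 + 1 + 1 + 0 + 1 + 0 + 0 + 0 = 4 ≡ 0 (mod 2).
s = (0, 1, 0, 0)^T — this equals column 4 of H (binary 0100), so error is at position 4.
Correct: flip bit 4 of r = 111111011001010 to get c = 111011011001010.


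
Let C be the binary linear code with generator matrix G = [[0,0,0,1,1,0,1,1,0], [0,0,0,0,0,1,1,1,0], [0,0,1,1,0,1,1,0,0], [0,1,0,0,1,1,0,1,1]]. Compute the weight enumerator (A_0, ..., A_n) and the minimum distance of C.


Weight distribution: A_0 = 1, A_3 = 5, A_4 = 5, A_5 = 2, A_6 = 2, A_7 = 1. Minimum distance d = 3.

Enumerate all 2^4 = 16 messages m ∈ F_2^4.
For each, compute codeword c = mG in F_2^9, then tally its weight.
  m = 0000 → c = 000000000, weight = 0.
  m = 1000 → c = 000110110, weight = 4.
  m = 0100 → c = 000001110, weight = 3.
  m = 1100 → c = 000111000, weight = 3.
  m = 0010 → c = 001101100, weight = 4.
  m = 1010 → c = 001011010, weight = 4.
  m = 0110 → c = 001100010, weight = 3.
  m = 1110 → c = 001010100, weight = 3.
  m = 0001 → c = 010011011, weight = 5.
  m = 1001 → c = 010101101, weight = 5.
  m = 0101 → c = 010010101, weight = 4.
  m = 1101 → c = 010100011, weight = 4.
  m = 0011 → c = 011110111, weight = 7.
  m = 1011 → c = 011000001, weight = 3.
  m = 0111 → c = 011111001, weight = 6.
  m = 1111 → c = 011001111, weight = 6.
Tally weights:
  weight 0: 1 codewords.
  weight 3: 5 codewords.
  weight 4: 5 codewords.
  weight 5: 2 codewords.
  weight 6: 2 codewords.
  weight 7: 1 codewords.
Minimum distance d = smallest w > 0 with A_w > 0 = 3.
Sanity: Σ A_w = 16 = 2^4 = 16 ✓.


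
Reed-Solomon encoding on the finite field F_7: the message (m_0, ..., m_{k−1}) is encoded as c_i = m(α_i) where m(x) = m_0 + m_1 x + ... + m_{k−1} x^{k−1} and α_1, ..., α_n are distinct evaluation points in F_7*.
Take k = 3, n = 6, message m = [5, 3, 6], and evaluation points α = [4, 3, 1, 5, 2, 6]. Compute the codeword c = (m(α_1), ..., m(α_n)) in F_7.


c = [1, 5, 0, 2, 0, 1]

Message polynomial: m(x) = 5 + 3·x + 6·x^2 (mod 7).
For each evaluation point α_i, compute m(α_i) mod 7:
  α_1 = 4: Horner steps 6 → 6 → 1, so m(4) = 1.
  α_2 = 3: Horner steps 6 → 0 → 5, so m(3) = 5.
  α_3 = 1: Horner steps 6 → 2 → 0, so m(1) = 0.
  α_4 = 5: Horner steps 6 → 5 → 2, so m(5) = 2.
  α_5 = 2: Horner steps 6 → 1 → 0, so m(2) = 0.
  α_6 = 6: Horner steps 6 → 4 → 1, so m(6) = 1.
Codeword c = [1, 5, 0, 2, 0, 1] ∈ F_7^6.


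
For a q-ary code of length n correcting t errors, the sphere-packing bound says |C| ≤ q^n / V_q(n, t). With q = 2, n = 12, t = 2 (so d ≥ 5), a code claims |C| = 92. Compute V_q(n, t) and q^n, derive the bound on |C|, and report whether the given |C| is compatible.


V_q(n, t) = 79, q^n = 4096, Hamming bound = 51, |C| = 92 > bound (violated).

Step 1: Compute V_q(n, t) = Σ_{j=0}^2 C(n, j) (q−1)^j.
  j = 0: C(12,0)·(1)^0 = 1·1 = 1.
  j = 1: C(12,1)·(1)^1 = 12·1 = 12.
  j = 2: C(12,2)·(1)^2 = 66·1 = 66.
  V_q(n, t) = 1 + 12 + 66 = 79.
Step 2: q^n = 2^12 = 4096.
Step 3: Hamming bound ⌊q^n / V_q(n,t)⌋ = ⌊4096/79⌋ = 51.
Step 4: Compare |C| = 92 to 51: violated.
The claimed |C| lies above the Hamming bound, so no 2-ary code of length 12 with d ≥ 5 can have 92 codewords.


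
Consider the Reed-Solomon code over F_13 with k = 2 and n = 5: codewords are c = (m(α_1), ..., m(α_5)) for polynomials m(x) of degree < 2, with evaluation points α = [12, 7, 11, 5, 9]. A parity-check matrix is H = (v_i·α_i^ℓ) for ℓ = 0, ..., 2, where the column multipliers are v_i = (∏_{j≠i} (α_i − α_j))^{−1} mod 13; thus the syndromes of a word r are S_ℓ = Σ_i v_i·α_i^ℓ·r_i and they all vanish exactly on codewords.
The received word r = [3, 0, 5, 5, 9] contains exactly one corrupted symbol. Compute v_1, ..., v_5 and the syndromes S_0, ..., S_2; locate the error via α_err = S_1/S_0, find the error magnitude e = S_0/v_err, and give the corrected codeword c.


S = (6, 4, 7), error at position 4, error magnitude e = 1, c = [3, 0, 5, 4, 9].

Step 1: column multipliers v_i = (∏_{j≠i}(α_i − α_j))^{−1} mod 13.
  i = 1 (α = 12): (12−7)(12−11)(12−5)(12−9) = 5·1·7·3 = 105 ≡ 1, so v_1 = 1^{−1} = 1 (mod 13).
  i = 2 (α = 7): (7−12)(7−11)(7−5)(7−9) = (−5)·(−4)·2·(−2) = −80 ≡ 11, so v_2 = 11^{−1} = 6 (mod 13).
  i = 3 (α = 11): (11−12)(11−7)(11−5)(11−9) = (−1)·4·6·2 = −48 ≡ 4, so v_3 = 4^{−1} = 10 (mod 13).
  i = 4 (α = 5): (5−12)(5−7)(5−11)(5−9) = (−7)·(−2)·(−6)·(−4) = 336 ≡ 11, so v_4 = 11^{−1} = 6 (mod 13).
  i = 5 (α = 9): (9−12)(9−7)(9−11)(9−5) = (−3)·2·(−2)·4 = 48 ≡ 9, so v_5 = 9^{−1} = 3 (mod 13).
  v = [1, 6, 10, 6, 3].
Step 2: syndromes of r = [3, 0, 5, 5, 9] (all sums mod 13).
  S_0 = Σ v_i r_i = 1·3 + 6·0 + 10·5 + 6·5 + 3·9 = 110 ≡ 6.
  S_1 = Σ v_i α_i r_i = 1·12·3 + 6·7·0 + 10·11·5 + 6·5·5 + 3·9·9 = 979 ≡ 4.
  α_i^2 mod 13 = [1, 10, 4, 12, 3].
  S_2 = Σ v_i α_i^2 r_i = 1·1·3 + 6·10·0 + 10·4·5 + 6·12·5 + 3·3·9 = 644 ≡ 7.
  S = (6, 4, 7) ≠ 0, so r is not a codeword (an error is present).
Step 3: locate the error. For a single error e at position i, S_ℓ = v_i·e·α_i^ℓ, so α_err = S_1/S_0.
  S_0^{−1} = 6^{−1} = 11 (mod 13), so α_err = 4·11 = 44 ≡ 5 = α_4. Error position i = 4.
  Consistency check: S_2/S_1 = 7·10 = 70 ≡ 5 = α_err ✓ (single-error assumption holds).
Step 4: error magnitude e = S_0/v_4 = S_0·∏_{j≠4}(α_4 − α_j) = 6·11 = 66 ≡ 1 (mod 13).
Step 5: correct position 4: c_4 = r_4 − e = 5 − 1 ≡ 4 (mod 13). Hence c = [3, 0, 5, 4, 9].
  Check: interpolating c through the α_i gives m(x) = 1 + 11·x (degree < 2) with m(α_i) = c_i for every i, so c is indeed a codeword.


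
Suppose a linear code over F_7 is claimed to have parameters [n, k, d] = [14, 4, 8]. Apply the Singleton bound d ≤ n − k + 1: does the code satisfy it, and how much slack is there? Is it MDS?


Singleton RHS = n − k + 1 = 11, slack = 3, bound satisfied, not MDS.

Singleton bound: d ≤ n − k + 1.
Here n = 14, k = 4, so n − k + 1 = 11.
Given d = 8, check d ≤ 11: YES.
Slack = (n − k + 1) − d = 3.
The code is NOT MDS (slack = 3 > 0).
Description: the claimed parameters are [14, 4, 8]_7; such a code would be non-MDS.


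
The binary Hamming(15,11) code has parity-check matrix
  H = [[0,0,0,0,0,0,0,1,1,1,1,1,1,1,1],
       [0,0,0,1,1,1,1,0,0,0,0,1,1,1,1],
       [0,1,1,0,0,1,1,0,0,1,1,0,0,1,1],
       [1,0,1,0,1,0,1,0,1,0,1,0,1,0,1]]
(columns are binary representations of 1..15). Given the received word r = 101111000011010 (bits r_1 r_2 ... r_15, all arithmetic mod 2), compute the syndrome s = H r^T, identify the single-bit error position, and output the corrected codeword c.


s = (1, 1, 0, 0)^T, error position = 12, corrected codeword c = 101111000010010

Compute s = H r^T mod 2 one row at a time:
  s_1 = 0 + 0 + 0 + 1 + 1 + 0 + 1 + 0 = 3 ≡ 1 (mod 2).
  s_2 = 1 + 1 + 1 + 0 + 1 + 0 + 1 + 0 = 5 ≡ 1 (mod 2).
  s_3 = 0 + 1 + 1 + 0 + 0 + 1 + 1 + 0 = 4 ≡ 0 (mod 2).
  s_4 = 1 + 1 + 1 + 0 + 0 + 1 + 0 + 0 = 4 ≡ 0 (mod 2).
s = (1, 1, 0, 0)^T — this equals column 12 of H (binary 1100), so error is at position 12.
Correct: flip bit 12 of r = 101111000011010 to get c = 101111000010010.
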